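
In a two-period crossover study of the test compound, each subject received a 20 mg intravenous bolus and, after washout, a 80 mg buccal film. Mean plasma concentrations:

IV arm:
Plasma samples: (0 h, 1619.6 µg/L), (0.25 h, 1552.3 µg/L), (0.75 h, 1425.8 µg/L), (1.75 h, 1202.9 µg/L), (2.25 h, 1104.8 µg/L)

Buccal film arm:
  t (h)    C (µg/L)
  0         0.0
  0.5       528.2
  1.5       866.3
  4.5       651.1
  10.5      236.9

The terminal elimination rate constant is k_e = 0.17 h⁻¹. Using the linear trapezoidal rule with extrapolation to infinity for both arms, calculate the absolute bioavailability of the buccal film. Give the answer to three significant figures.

F = 0.188

Trapezoidal AUC_0→2.25 (IV):
  [0→0.25]: (1619.6+1552.3)/2 × 0.25 = 396.4875
  [0.25→0.75]: (1552.3+1425.8)/2 × 0.5 = 744.525
  [0.75→1.75]: (1425.8+1202.9)/2 × 1 = 1314.35
  [1.75→2.25]: (1202.9+1104.8)/2 × 0.5 = 576.925
  Sum = 3032.2875 µg/L·h
IV tail: 1104.8/0.17 = 6498.824; AUC_iv,0→∞ = 3032.2875 + 6498.824 = 9531.1115 µg/L·h
Trapezoidal AUC_0→10.5 (buccal film):
  [0→0.5]: (0.0+528.2)/2 × 0.5 = 132.05
  [0.5→1.5]: (528.2+866.3)/2 × 1 = 697.25
  [1.5→4.5]: (866.3+651.1)/2 × 3 = 2276.1
  [4.5→10.5]: (651.1+236.9)/2 × 6 = 2664.0
  Sum = 5769.4 µg/L·h
buccal film tail: 236.9/0.17 = 1393.529; AUC_ev,0→∞ = 5769.4 + 1393.529 = 7162.929 µg/L·h
F = (AUC_ev/D_ev)/(AUC_iv/D_iv) = (7162.929/80)/(9531.1115/20) = 89.5366/476.556 = 0.1879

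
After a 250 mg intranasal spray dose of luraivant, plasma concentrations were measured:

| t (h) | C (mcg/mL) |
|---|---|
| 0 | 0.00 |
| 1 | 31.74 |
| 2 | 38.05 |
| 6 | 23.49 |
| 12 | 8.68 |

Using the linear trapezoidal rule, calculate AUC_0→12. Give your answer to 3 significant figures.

AUC = 270 mcg/mL·h

Trapezoidal AUC_0→12:
  [0→1]: (0.00+31.74)/2 × 1 = 15.87
  [1→2]: (31.74+38.05)/2 × 1 = 34.895
  [2→6]: (38.05+23.49)/2 × 4 = 123.08
  [6→12]: (23.49+8.68)/2 × 6 = 96.51
  Sum = 270.355 mcg/mL·h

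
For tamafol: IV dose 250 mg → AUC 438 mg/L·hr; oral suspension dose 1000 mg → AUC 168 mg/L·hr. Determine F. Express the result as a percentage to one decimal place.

F = (AUC_ev / D_ev) / (AUC_iv / D_iv)
  = (168/1000) / (438/250)
  = 0.168 / 1.752 = 0.0959
  = 9.59%

F = 9.6%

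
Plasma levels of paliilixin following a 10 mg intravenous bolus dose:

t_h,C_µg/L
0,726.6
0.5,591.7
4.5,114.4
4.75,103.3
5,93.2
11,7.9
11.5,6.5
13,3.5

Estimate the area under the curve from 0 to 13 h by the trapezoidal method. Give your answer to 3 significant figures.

Trapezoidal AUC_0→13:
  [0→0.5]: (726.6+591.7)/2 × 0.5 = 329.575
  [0.5→4.5]: (591.7+114.4)/2 × 4 = 1412.2
  [4.5→4.75]: (114.4+103.3)/2 × 0.25 = 27.2125
  [4.75→5]: (103.3+93.2)/2 × 0.25 = 24.5625
  [5→11]: (93.2+7.9)/2 × 6 = 303.3
  [11→11.5]: (7.9+6.5)/2 × 0.5 = 3.6
  [11.5→13]: (6.5+3.5)/2 × 1.5 = 7.5
  Sum = 2107.95 µg/L·h

AUC = 2110 µg/L·h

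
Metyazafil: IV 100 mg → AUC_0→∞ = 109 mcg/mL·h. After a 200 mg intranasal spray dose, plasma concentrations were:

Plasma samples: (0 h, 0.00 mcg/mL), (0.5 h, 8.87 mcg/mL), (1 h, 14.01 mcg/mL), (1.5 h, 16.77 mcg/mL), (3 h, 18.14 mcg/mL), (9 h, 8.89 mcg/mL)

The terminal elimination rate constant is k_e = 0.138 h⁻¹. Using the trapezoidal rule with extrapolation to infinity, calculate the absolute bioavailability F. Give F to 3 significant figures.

Trapezoidal AUC_0→9 (intranasal spray):
  [0→0.5]: (0.00+8.87)/2 × 0.5 = 2.2175
  [0.5→1]: (8.87+14.01)/2 × 0.5 = 5.72
  [1→1.5]: (14.01+16.77)/2 × 0.5 = 7.695
  [1.5→3]: (16.77+18.14)/2 × 1.5 = 26.1825
  [3→9]: (18.14+8.89)/2 × 6 = 81.09
  Sum = 122.905 mcg/mL·h
Tail: C_last/k_e = 8.89/0.138 = 64.420
AUC_0→∞ (intranasal spray) = 122.905 + 64.420 = 187.325 mcg/mL·h
F = (AUC_ev/D_ev)/(AUC_iv/D_iv) = (187.325/200)/(109/100) = 0.936625/1.09 = 0.8593

F = 0.859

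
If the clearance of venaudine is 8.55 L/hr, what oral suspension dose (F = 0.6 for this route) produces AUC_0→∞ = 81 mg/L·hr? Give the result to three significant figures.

Dose = 1150 mg

Dose = CL × AUC_0→∞ / F
     = 8.55 × 81 / 0.6 = 1154.25 mg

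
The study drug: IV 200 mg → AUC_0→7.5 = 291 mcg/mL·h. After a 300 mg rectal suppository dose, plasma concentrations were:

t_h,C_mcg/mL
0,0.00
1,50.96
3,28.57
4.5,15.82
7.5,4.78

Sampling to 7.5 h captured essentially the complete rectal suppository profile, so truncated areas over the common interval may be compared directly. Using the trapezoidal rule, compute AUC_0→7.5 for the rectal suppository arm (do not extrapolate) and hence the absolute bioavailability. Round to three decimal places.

F = 0.388

Trapezoidal AUC_0→7.5 (rectal suppository):
  [0→1]: (0.00+50.96)/2 × 1 = 25.48
  [1→3]: (50.96+28.57)/2 × 2 = 79.53
  [3→4.5]: (28.57+15.82)/2 × 1.5 = 33.2925
  [4.5→7.5]: (15.82+4.78)/2 × 3 = 30.9
  Sum = 169.2025 mcg/mL·h
F = (AUC_ev/D_ev)/(AUC_iv/D_iv) = (169.2025/300)/(291/200) = 0.564008/1.455 = 0.3876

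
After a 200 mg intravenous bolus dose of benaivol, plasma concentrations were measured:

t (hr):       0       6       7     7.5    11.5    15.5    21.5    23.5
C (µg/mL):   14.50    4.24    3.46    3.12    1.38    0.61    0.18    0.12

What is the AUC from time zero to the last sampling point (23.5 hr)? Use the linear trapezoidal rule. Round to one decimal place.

Trapezoidal AUC_0→23.5:
  [0→6]: (14.50+4.24)/2 × 6 = 56.22
  [6→7]: (4.24+3.46)/2 × 1 = 3.85
  [7→7.5]: (3.46+3.12)/2 × 0.5 = 1.645
  [7.5→11.5]: (3.12+1.38)/2 × 4 = 9.0
  [11.5→15.5]: (1.38+0.61)/2 × 4 = 3.98
  [15.5→21.5]: (0.61+0.18)/2 × 6 = 2.37
  [21.5→23.5]: (0.18+0.12)/2 × 2 = 0.3
  Sum = 77.365 µg/mL·hr

AUC = 77.4 µg/mL·hr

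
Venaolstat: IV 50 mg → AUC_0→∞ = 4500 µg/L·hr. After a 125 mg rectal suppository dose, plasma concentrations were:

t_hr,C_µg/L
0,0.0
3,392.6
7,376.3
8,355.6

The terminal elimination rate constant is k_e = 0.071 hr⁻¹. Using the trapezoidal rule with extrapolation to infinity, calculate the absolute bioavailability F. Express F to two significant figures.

Trapezoidal AUC_0→8 (rectal suppository):
  [0→3]: (0.0+392.6)/2 × 3 = 588.9
  [3→7]: (392.6+376.3)/2 × 4 = 1537.8
  [7→8]: (376.3+355.6)/2 × 1 = 365.95
  Sum = 2492.65 µg/L·hr
Tail: C_last/k_e = 355.6/0.071 = 5008.451
AUC_0→∞ (rectal suppository) = 2492.65 + 5008.451 = 7501.101 µg/L·hr
F = (AUC_ev/D_ev)/(AUC_iv/D_iv) = (7501.101/125)/(4500/50) = 60.008808/90 = 0.6668

F = 0.67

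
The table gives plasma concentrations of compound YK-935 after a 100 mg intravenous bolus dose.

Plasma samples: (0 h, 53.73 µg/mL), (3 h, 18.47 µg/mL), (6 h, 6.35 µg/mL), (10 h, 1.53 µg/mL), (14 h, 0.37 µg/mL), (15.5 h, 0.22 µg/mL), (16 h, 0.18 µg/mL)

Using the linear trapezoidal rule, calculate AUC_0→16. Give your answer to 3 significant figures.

AUC = 166 µg/mL·h

Trapezoidal AUC_0→16:
  [0→3]: (53.73+18.47)/2 × 3 = 108.3
  [3→6]: (18.47+6.35)/2 × 3 = 37.23
  [6→10]: (6.35+1.53)/2 × 4 = 15.76
  [10→14]: (1.53+0.37)/2 × 4 = 3.8
  [14→15.5]: (0.37+0.22)/2 × 1.5 = 0.4425
  [15.5→16]: (0.22+0.18)/2 × 0.5 = 0.1
  Sum = 165.6325 µg/mL·h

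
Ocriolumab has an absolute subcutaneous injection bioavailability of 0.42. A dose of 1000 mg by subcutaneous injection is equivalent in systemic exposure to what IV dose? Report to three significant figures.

Systemic exposure from an extravascular dose = F × D_ev, so the equivalent IV dose is F × D_ev.
D_iv = F × D_ev = 0.42 × 1000 = 420 mg

D_iv = 420 mg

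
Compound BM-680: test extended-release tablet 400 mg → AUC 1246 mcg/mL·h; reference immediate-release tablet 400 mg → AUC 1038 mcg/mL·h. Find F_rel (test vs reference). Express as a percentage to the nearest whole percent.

F_rel = 120%

F_rel = (AUC_test/D_test) / (AUC_ref/D_ref)
      = (1246/400) / (1038/400)
      = 3.115 / 2.595 = 1.2004 = 120.04%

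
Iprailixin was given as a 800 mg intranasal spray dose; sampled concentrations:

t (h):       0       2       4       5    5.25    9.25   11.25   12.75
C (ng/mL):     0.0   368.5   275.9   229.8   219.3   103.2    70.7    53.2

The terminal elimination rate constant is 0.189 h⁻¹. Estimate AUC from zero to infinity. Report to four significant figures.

Trapezoidal AUC_0→12.75:
  [0→2]: (0.0+368.5)/2 × 2 = 368.5
  [2→4]: (368.5+275.9)/2 × 2 = 644.4
  [4→5]: (275.9+229.8)/2 × 1 = 252.85
  [5→5.25]: (229.8+219.3)/2 × 0.25 = 56.1375
  [5.25→9.25]: (219.3+103.2)/2 × 4 = 645.0
  [9.25→11.25]: (103.2+70.7)/2 × 2 = 173.9
  [11.25→12.75]: (70.7+53.2)/2 × 1.5 = 92.925
  Sum = 2233.7125 ng/mL·h
Extrapolated tail: C_last / k_e = 53.2 / 0.189 = 281.481
AUC_0→∞ = 2233.7125 + 281.481 = 2515.1935 ng/mL·h

AUC = 2515 ng/mL·h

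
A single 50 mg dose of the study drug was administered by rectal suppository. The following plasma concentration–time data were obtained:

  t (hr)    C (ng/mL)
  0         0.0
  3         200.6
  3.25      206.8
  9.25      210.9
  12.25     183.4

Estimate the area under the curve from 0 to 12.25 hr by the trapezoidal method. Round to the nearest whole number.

Trapezoidal AUC_0→12.25:
  [0→3]: (0.0+200.6)/2 × 3 = 300.9
  [3→3.25]: (200.6+206.8)/2 × 0.25 = 50.925
  [3.25→9.25]: (206.8+210.9)/2 × 6 = 1253.1
  [9.25→12.25]: (210.9+183.4)/2 × 3 = 591.45
  Sum = 2196.375 ng/mL·hr

AUC = 2196 ng/mL·hr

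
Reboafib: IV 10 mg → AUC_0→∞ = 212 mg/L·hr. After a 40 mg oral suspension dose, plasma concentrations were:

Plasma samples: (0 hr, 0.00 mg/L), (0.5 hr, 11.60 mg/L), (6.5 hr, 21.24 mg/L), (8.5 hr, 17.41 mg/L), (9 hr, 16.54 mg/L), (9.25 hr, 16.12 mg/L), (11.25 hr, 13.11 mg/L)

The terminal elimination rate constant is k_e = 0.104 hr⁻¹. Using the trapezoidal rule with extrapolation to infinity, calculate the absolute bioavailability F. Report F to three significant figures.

Trapezoidal AUC_0→11.25 (oral suspension):
  [0→0.5]: (0.00+11.60)/2 × 0.5 = 2.9
  [0.5→6.5]: (11.60+21.24)/2 × 6 = 98.52
  [6.5→8.5]: (21.24+17.41)/2 × 2 = 38.65
  [8.5→9]: (17.41+16.54)/2 × 0.5 = 8.4875
  [9→9.25]: (16.54+16.12)/2 × 0.25 = 4.0825
  [9.25→11.25]: (16.12+13.11)/2 × 2 = 29.23
  Sum = 181.87 mg/L·hr
Tail: C_last/k_e = 13.11/0.104 = 126.058
AUC_0→∞ (oral suspension) = 181.87 + 126.058 = 307.928 mg/L·hr
F = (AUC_ev/D_ev)/(AUC_iv/D_iv) = (307.928/40)/(212/10) = 7.6982/21.2 = 0.3631

F = 0.363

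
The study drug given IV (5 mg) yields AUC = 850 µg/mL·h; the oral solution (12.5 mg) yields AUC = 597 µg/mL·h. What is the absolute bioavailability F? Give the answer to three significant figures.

F = 0.281

F = (AUC_ev / D_ev) / (AUC_iv / D_iv)
  = (597/12.5) / (850/5)
  = 47.76 / 170 = 0.2809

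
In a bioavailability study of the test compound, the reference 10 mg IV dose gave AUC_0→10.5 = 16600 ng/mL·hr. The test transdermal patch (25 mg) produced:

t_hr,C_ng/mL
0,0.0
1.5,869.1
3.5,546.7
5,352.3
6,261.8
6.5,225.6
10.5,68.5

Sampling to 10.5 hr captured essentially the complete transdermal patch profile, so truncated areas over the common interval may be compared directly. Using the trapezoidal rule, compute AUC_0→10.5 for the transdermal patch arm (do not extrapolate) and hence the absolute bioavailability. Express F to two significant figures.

Trapezoidal AUC_0→10.5 (transdermal patch):
  [0→1.5]: (0.0+869.1)/2 × 1.5 = 651.825
  [1.5→3.5]: (869.1+546.7)/2 × 2 = 1415.8
  [3.5→5]: (546.7+352.3)/2 × 1.5 = 674.25
  [5→6]: (352.3+261.8)/2 × 1 = 307.05
  [6→6.5]: (261.8+225.6)/2 × 0.5 = 121.85
  [6.5→10.5]: (225.6+68.5)/2 × 4 = 588.2
  Sum = 3758.975 ng/mL·hr
F = (AUC_ev/D_ev)/(AUC_iv/D_iv) = (3758.975/25)/(16600/10) = 150.359/1660 = 0.0906

F = 0.091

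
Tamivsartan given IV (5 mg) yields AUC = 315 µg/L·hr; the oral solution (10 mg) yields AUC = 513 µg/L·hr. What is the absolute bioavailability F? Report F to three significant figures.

F = (AUC_ev / D_ev) / (AUC_iv / D_iv)
  = (513/10) / (315/5)
  = 51.3 / 63 = 0.8143

F = 0.814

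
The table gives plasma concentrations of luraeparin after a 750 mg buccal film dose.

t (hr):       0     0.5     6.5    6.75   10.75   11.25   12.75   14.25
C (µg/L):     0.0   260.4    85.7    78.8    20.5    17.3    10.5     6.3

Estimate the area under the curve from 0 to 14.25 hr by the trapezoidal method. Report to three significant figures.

Trapezoidal AUC_0→14.25:
  [0→0.5]: (0.0+260.4)/2 × 0.5 = 65.1
  [0.5→6.5]: (260.4+85.7)/2 × 6 = 1038.3
  [6.5→6.75]: (85.7+78.8)/2 × 0.25 = 20.5625
  [6.75→10.75]: (78.8+20.5)/2 × 4 = 198.6
  [10.75→11.25]: (20.5+17.3)/2 × 0.5 = 9.45
  [11.25→12.75]: (17.3+10.5)/2 × 1.5 = 20.85
  [12.75→14.25]: (10.5+6.3)/2 × 1.5 = 12.6
  Sum = 1365.4625 µg/L·hr

AUC = 1370 µg/L·hr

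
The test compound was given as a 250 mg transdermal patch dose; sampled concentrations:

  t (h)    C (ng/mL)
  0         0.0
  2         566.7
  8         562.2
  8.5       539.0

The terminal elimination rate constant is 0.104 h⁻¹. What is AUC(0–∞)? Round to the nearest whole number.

Trapezoidal AUC_0→8.5:
  [0→2]: (0.0+566.7)/2 × 2 = 566.7
  [2→8]: (566.7+562.2)/2 × 6 = 3386.7
  [8→8.5]: (562.2+539.0)/2 × 0.5 = 275.3
  Sum = 4228.7 ng/mL·h
Extrapolated tail: C_last / k_e = 539.0 / 0.104 = 5182.692
AUC_0→∞ = 4228.7 + 5182.692 = 9411.392 ng/mL·h

AUC = 9411 ng/mL·h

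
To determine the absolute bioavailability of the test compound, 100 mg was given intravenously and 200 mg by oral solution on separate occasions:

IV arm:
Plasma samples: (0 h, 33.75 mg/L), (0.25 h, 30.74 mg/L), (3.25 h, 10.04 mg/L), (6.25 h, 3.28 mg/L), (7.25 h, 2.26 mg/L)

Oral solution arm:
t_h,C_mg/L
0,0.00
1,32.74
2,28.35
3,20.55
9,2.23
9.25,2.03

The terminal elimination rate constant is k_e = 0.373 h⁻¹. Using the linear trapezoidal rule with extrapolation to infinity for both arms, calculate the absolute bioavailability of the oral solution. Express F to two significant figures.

Trapezoidal AUC_0→7.25 (IV):
  [0→0.25]: (33.75+30.74)/2 × 0.25 = 8.06125
  [0.25→3.25]: (30.74+10.04)/2 × 3 = 61.17
  [3.25→6.25]: (10.04+3.28)/2 × 3 = 19.98
  [6.25→7.25]: (3.28+2.26)/2 × 1 = 2.77
  Sum = 91.98125 mg/L·h
IV tail: 2.26/0.373 = 6.059; AUC_iv,0→∞ = 91.98125 + 6.059 = 98.04025 mg/L·h
Trapezoidal AUC_0→9.25 (oral solution):
  [0→1]: (0.00+32.74)/2 × 1 = 16.37
  [1→2]: (32.74+28.35)/2 × 1 = 30.545
  [2→3]: (28.35+20.55)/2 × 1 = 24.45
  [3→9]: (20.55+2.23)/2 × 6 = 68.34
  [9→9.25]: (2.23+2.03)/2 × 0.25 = 0.5325
  Sum = 140.2375 mg/L·h
oral solution tail: 2.03/0.373 = 5.442; AUC_ev,0→∞ = 140.2375 + 5.442 = 145.6795 mg/L·h
F = (AUC_ev/D_ev)/(AUC_iv/D_iv) = (145.6795/200)/(98.04025/100) = 0.7283975/0.9804025 = 0.7430

F = 0.74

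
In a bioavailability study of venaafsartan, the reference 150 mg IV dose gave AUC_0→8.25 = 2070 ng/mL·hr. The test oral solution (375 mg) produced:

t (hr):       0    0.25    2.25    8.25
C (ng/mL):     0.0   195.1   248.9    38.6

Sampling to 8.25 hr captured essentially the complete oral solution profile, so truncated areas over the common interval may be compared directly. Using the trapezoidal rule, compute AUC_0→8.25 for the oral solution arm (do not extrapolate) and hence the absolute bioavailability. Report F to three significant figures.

Trapezoidal AUC_0→8.25 (oral solution):
  [0→0.25]: (0.0+195.1)/2 × 0.25 = 24.3875
  [0.25→2.25]: (195.1+248.9)/2 × 2 = 444.0
  [2.25→8.25]: (248.9+38.6)/2 × 6 = 862.5
  Sum = 1330.8875 ng/mL·hr
F = (AUC_ev/D_ev)/(AUC_iv/D_iv) = (1330.8875/375)/(2070/150) = 3.54903/13.8 = 0.2572

F = 0.257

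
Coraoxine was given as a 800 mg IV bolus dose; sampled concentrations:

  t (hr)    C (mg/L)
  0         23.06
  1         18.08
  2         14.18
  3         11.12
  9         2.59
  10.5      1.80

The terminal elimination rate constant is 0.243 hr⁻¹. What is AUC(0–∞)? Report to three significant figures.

AUC = 101 mg/L·hr

Trapezoidal AUC_0→10.5:
  [0→1]: (23.06+18.08)/2 × 1 = 20.57
  [1→2]: (18.08+14.18)/2 × 1 = 16.13
  [2→3]: (14.18+11.12)/2 × 1 = 12.65
  [3→9]: (11.12+2.59)/2 × 6 = 41.13
  [9→10.5]: (2.59+1.80)/2 × 1.5 = 3.2925
  Sum = 93.7725 mg/L·hr
Extrapolated tail: C_last / k_e = 1.80 / 0.243 = 7.407
AUC_0→∞ = 93.7725 + 7.407 = 101.1795 mg/L·hr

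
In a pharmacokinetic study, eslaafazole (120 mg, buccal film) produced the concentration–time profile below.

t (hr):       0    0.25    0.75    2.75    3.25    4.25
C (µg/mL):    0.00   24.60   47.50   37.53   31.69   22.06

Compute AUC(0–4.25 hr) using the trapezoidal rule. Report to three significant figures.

Trapezoidal AUC_0→4.25:
  [0→0.25]: (0.00+24.60)/2 × 0.25 = 3.075
  [0.25→0.75]: (24.60+47.50)/2 × 0.5 = 18.025
  [0.75→2.75]: (47.50+37.53)/2 × 2 = 85.03
  [2.75→3.25]: (37.53+31.69)/2 × 0.5 = 17.305
  [3.25→4.25]: (31.69+22.06)/2 × 1 = 26.875
  Sum = 150.31 µg/mL·hr

AUC = 150 µg/mL·hr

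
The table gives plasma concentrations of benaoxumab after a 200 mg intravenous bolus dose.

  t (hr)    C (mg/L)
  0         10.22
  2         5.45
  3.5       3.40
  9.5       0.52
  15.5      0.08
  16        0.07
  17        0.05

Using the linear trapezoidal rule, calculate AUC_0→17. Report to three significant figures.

AUC = 36.0 mg/L·hr

Trapezoidal AUC_0→17:
  [0→2]: (10.22+5.45)/2 × 2 = 15.67
  [2→3.5]: (5.45+3.40)/2 × 1.5 = 6.6375
  [3.5→9.5]: (3.40+0.52)/2 × 6 = 11.76
  [9.5→15.5]: (0.52+0.08)/2 × 6 = 1.8
  [15.5→16]: (0.08+0.07)/2 × 0.5 = 0.0375
  [16→17]: (0.07+0.05)/2 × 1 = 0.06
  Sum = 35.965 mg/L·hr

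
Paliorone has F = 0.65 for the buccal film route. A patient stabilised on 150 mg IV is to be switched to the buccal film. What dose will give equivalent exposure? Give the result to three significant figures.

For equal systemic exposure: F × D_ev = D_iv
D_ev = D_iv / F = 150 / 0.65 = 230.769 mg

D_buccal = 231 mg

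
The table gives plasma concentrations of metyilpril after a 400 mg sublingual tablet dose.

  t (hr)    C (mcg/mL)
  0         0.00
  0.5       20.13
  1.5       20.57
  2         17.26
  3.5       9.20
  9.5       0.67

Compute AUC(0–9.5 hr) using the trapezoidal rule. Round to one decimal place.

AUC = 84.3 mcg/mL·hr

Trapezoidal AUC_0→9.5:
  [0→0.5]: (0.00+20.13)/2 × 0.5 = 5.0325
  [0.5→1.5]: (20.13+20.57)/2 × 1 = 20.35
  [1.5→2]: (20.57+17.26)/2 × 0.5 = 9.4575
  [2→3.5]: (17.26+9.20)/2 × 1.5 = 19.845
  [3.5→9.5]: (9.20+0.67)/2 × 6 = 29.61
  Sum = 84.295 mcg/mL·hr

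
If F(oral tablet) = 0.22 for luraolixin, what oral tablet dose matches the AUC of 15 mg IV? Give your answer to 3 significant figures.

D_oral = 68.2 mg

For equal systemic exposure: F × D_ev = D_iv
D_ev = D_iv / F = 15 / 0.22 = 68.1818 mg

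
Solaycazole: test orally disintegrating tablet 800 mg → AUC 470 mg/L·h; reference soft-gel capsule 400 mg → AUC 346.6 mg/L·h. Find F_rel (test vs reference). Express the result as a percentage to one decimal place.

F_rel = 67.8%

F_rel = (AUC_test/D_test) / (AUC_ref/D_ref)
      = (470/800) / (346.6/400)
      = 0.5875 / 0.8665 = 0.6780 = 67.80%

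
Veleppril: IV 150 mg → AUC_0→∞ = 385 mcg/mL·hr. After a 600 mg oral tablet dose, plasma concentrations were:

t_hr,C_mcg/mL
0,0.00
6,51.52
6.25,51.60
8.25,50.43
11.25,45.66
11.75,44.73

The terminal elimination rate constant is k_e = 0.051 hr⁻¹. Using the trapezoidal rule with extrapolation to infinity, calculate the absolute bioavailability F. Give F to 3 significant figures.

F = 0.853

Trapezoidal AUC_0→11.75 (oral tablet):
  [0→6]: (0.00+51.52)/2 × 6 = 154.56
  [6→6.25]: (51.52+51.60)/2 × 0.25 = 12.89
  [6.25→8.25]: (51.60+50.43)/2 × 2 = 102.03
  [8.25→11.25]: (50.43+45.66)/2 × 3 = 144.135
  [11.25→11.75]: (45.66+44.73)/2 × 0.5 = 22.5975
  Sum = 436.2125 mcg/mL·hr
Tail: C_last/k_e = 44.73/0.051 = 877.059
AUC_0→∞ (oral tablet) = 436.2125 + 877.059 = 1313.2715 mcg/mL·hr
F = (AUC_ev/D_ev)/(AUC_iv/D_iv) = (1313.2715/600)/(385/150) = 2.18879/2.56667 = 0.8528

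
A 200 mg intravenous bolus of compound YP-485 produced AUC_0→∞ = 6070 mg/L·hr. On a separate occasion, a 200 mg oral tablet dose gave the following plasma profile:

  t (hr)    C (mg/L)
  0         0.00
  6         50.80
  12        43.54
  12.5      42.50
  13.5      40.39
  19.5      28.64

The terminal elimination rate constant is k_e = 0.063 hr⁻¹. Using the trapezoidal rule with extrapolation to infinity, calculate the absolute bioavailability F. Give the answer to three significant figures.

F = 0.191

Trapezoidal AUC_0→19.5 (oral tablet):
  [0→6]: (0.00+50.80)/2 × 6 = 152.4
  [6→12]: (50.80+43.54)/2 × 6 = 283.02
  [12→12.5]: (43.54+42.50)/2 × 0.5 = 21.51
  [12.5→13.5]: (42.50+40.39)/2 × 1 = 41.445
  [13.5→19.5]: (40.39+28.64)/2 × 6 = 207.09
  Sum = 705.465 mg/L·hr
Tail: C_last/k_e = 28.64/0.063 = 454.603
AUC_0→∞ (oral tablet) = 705.465 + 454.603 = 1160.068 mg/L·hr
F = (AUC_ev/D_ev)/(AUC_iv/D_iv) = (1160.068/200)/(6070/200) = 5.80034/30.35 = 0.1911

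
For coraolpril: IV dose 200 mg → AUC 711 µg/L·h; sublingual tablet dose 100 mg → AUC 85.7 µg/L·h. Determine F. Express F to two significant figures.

F = (AUC_ev / D_ev) / (AUC_iv / D_iv)
  = (85.7/100) / (711/200)
  = 0.857 / 3.555 = 0.2411

F = 0.24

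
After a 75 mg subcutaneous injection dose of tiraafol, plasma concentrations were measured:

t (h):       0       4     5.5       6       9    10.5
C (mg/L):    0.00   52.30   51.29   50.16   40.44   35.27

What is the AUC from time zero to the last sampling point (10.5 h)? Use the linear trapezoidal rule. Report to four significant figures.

AUC = 400.3 mg/L·h

Trapezoidal AUC_0→10.5:
  [0→4]: (0.00+52.30)/2 × 4 = 104.6
  [4→5.5]: (52.30+51.29)/2 × 1.5 = 77.6925
  [5.5→6]: (51.29+50.16)/2 × 0.5 = 25.3625
  [6→9]: (50.16+40.44)/2 × 3 = 135.9
  [9→10.5]: (40.44+35.27)/2 × 1.5 = 56.7825
  Sum = 400.3375 mg/L·h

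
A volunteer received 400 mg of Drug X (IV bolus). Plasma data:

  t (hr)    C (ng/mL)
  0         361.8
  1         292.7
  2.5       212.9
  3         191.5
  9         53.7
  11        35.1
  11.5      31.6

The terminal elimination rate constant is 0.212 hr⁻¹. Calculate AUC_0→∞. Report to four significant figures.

Trapezoidal AUC_0→11.5:
  [0→1]: (361.8+292.7)/2 × 1 = 327.25
  [1→2.5]: (292.7+212.9)/2 × 1.5 = 379.2
  [2.5→3]: (212.9+191.5)/2 × 0.5 = 101.1
  [3→9]: (191.5+53.7)/2 × 6 = 735.6
  [9→11]: (53.7+35.1)/2 × 2 = 88.8
  [11→11.5]: (35.1+31.6)/2 × 0.5 = 16.675
  Sum = 1648.625 ng/mL·hr
Extrapolated tail: C_last / k_e = 31.6 / 0.212 = 149.057
AUC_0→∞ = 1648.625 + 149.057 = 1797.682 ng/mL·hr

AUC = 1798 ng/mL·hr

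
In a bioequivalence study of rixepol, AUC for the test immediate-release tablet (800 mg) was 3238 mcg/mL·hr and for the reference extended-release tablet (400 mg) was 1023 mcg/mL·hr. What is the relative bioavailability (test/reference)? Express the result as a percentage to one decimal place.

F_rel = (AUC_test/D_test) / (AUC_ref/D_ref)
      = (3238/800) / (1023/400)
      = 4.0475 / 2.5575 = 1.5826 = 158.26%

F_rel = 158.3%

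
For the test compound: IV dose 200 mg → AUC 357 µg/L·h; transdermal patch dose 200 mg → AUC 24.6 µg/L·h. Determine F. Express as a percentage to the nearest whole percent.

F = (AUC_ev / D_ev) / (AUC_iv / D_iv)
  = (24.6/200) / (357/200)
  = 0.123 / 1.785 = 0.0689
  = 6.89%

F = 7%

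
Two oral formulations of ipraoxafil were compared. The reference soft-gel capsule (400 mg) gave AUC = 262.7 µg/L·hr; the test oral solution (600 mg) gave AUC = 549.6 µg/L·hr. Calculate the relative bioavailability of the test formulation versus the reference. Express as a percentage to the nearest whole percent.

F_rel = 139%

F_rel = (AUC_test/D_test) / (AUC_ref/D_ref)
      = (549.6/600) / (262.7/400)
      = 0.916 / 0.65675 = 1.3947 = 139.47%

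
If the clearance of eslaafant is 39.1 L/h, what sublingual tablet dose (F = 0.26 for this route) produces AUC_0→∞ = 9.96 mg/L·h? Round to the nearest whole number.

Dose = CL × AUC_0→∞ / F
     = 39.1 × 9.96 / 0.26 = 1497.83 mg

Dose = 1498 mg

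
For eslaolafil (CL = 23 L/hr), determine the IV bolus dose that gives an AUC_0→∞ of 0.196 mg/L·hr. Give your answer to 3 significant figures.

Dose = 4.51 mg

Dose_iv = CL × AUC_0→∞
     = 23 × 0.196 = 4.508 mg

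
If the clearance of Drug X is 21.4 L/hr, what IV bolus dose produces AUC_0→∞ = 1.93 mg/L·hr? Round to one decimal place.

Dose = 41.3 mg

Dose_iv = CL × AUC_0→∞
     = 21.4 × 1.93 = 41.302 mg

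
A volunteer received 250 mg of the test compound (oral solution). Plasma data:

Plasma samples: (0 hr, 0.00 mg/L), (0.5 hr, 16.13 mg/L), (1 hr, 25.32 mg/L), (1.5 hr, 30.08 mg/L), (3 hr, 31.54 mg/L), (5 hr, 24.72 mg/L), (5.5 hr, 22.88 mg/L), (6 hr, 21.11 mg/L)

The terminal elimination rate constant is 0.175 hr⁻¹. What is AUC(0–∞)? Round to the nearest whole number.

Trapezoidal AUC_0→6:
  [0→0.5]: (0.00+16.13)/2 × 0.5 = 4.0325
  [0.5→1]: (16.13+25.32)/2 × 0.5 = 10.3625
  [1→1.5]: (25.32+30.08)/2 × 0.5 = 13.85
  [1.5→3]: (30.08+31.54)/2 × 1.5 = 46.215
  [3→5]: (31.54+24.72)/2 × 2 = 56.26
  [5→5.5]: (24.72+22.88)/2 × 0.5 = 11.9
  [5.5→6]: (22.88+21.11)/2 × 0.5 = 10.9975
  Sum = 153.6175 mg/L·hr
Extrapolated tail: C_last / k_e = 21.11 / 0.175 = 120.629
AUC_0→∞ = 153.6175 + 120.629 = 274.2465 mg/L·hr

AUC = 274 mg/L·hr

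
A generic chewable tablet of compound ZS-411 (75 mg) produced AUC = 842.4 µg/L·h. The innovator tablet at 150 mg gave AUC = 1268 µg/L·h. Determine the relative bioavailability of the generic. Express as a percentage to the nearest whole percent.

F_rel = (AUC_test/D_test) / (AUC_ref/D_ref)
      = (842.4/75) / (1268/150)
      = 11.232 / 8.45333 = 1.3287 = 132.87%

F_rel = 133%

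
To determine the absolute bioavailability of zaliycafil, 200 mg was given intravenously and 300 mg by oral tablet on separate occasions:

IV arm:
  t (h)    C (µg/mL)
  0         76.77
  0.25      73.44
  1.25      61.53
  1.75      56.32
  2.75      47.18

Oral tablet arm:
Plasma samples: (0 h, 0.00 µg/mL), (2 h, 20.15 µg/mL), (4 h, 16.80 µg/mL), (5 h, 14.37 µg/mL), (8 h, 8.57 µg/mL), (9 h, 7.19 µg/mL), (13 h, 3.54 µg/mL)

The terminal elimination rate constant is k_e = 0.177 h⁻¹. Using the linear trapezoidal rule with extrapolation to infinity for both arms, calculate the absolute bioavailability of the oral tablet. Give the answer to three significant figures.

F = 0.240

Trapezoidal AUC_0→2.75 (IV):
  [0→0.25]: (76.77+73.44)/2 × 0.25 = 18.77625
  [0.25→1.25]: (73.44+61.53)/2 × 1 = 67.485
  [1.25→1.75]: (61.53+56.32)/2 × 0.5 = 29.4625
  [1.75→2.75]: (56.32+47.18)/2 × 1 = 51.75
  Sum = 167.47375 µg/mL·h
IV tail: 47.18/0.177 = 266.554; AUC_iv,0→∞ = 167.47375 + 266.554 = 434.02775 µg/mL·h
Trapezoidal AUC_0→13 (oral tablet):
  [0→2]: (0.00+20.15)/2 × 2 = 20.15
  [2→4]: (20.15+16.80)/2 × 2 = 36.95
  [4→5]: (16.80+14.37)/2 × 1 = 15.585
  [5→8]: (14.37+8.57)/2 × 3 = 34.41
  [8→9]: (8.57+7.19)/2 × 1 = 7.88
  [9→13]: (7.19+3.54)/2 × 4 = 21.46
  Sum = 136.435 µg/mL·h
oral tablet tail: 3.54/0.177 = 20.000; AUC_ev,0→∞ = 136.435 + 20.000 = 156.435 µg/mL·h
F = (AUC_ev/D_ev)/(AUC_iv/D_iv) = (156.435/300)/(434.02775/200) = 0.52145/2.17014 = 0.2403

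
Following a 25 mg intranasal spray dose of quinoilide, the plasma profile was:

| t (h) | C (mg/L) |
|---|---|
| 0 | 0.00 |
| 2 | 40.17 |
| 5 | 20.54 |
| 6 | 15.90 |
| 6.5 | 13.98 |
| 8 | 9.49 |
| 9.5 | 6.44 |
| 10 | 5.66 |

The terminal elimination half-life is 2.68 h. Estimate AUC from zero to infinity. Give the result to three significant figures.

Trapezoidal AUC_0→10:
  [0→2]: (0.00+40.17)/2 × 2 = 40.17
  [2→5]: (40.17+20.54)/2 × 3 = 91.065
  [5→6]: (20.54+15.90)/2 × 1 = 18.22
  [6→6.5]: (15.90+13.98)/2 × 0.5 = 7.47
  [6.5→8]: (13.98+9.49)/2 × 1.5 = 17.6025
  [8→9.5]: (9.49+6.44)/2 × 1.5 = 11.9475
  [9.5→10]: (6.44+5.66)/2 × 0.5 = 3.025
  Sum = 189.5 mg/L·h
k_e = ln2 / t½ = 0.693147 / 2.68 = 0.2586 h^-1
Extrapolated tail: C_last / k_e = 5.66 / 0.2586 = 21.887
AUC_0→∞ = 189.5 + 21.887 = 211.387 mg/L·h

AUC = 211 mg/L·h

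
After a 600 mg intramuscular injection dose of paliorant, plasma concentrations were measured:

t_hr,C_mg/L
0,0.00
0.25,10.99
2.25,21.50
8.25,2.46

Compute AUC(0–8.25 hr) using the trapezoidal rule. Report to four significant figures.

AUC = 105.7 mg/L·hr

Trapezoidal AUC_0→8.25:
  [0→0.25]: (0.00+10.99)/2 × 0.25 = 1.37375
  [0.25→2.25]: (10.99+21.50)/2 × 2 = 32.49
  [2.25→8.25]: (21.50+2.46)/2 × 6 = 71.88
  Sum = 105.74375 mg/L·hr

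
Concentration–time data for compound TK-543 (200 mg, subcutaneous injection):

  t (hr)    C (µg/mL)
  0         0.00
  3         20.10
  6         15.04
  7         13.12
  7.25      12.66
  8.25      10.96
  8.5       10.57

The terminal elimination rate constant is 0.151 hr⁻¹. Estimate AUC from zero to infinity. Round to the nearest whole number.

Trapezoidal AUC_0→8.5:
  [0→3]: (0.00+20.10)/2 × 3 = 30.15
  [3→6]: (20.10+15.04)/2 × 3 = 52.71
  [6→7]: (15.04+13.12)/2 × 1 = 14.08
  [7→7.25]: (13.12+12.66)/2 × 0.25 = 3.2225
  [7.25→8.25]: (12.66+10.96)/2 × 1 = 11.81
  [8.25→8.5]: (10.96+10.57)/2 × 0.25 = 2.69125
  Sum = 114.66375 µg/mL·hr
Extrapolated tail: C_last / k_e = 10.57 / 0.151 = 70.000
AUC_0→∞ = 114.66375 + 70.000 = 184.66375 µg/mL·hr

AUC = 185 µg/mL·hr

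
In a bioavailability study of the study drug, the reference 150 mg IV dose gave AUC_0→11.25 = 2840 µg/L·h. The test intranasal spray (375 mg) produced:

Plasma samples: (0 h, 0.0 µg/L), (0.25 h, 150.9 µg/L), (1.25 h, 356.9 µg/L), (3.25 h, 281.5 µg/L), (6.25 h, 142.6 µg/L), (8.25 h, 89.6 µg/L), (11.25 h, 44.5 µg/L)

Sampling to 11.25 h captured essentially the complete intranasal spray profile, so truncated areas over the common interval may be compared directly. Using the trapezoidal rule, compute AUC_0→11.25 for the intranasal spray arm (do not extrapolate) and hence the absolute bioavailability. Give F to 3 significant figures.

Trapezoidal AUC_0→11.25 (intranasal spray):
  [0→0.25]: (0.0+150.9)/2 × 0.25 = 18.8625
  [0.25→1.25]: (150.9+356.9)/2 × 1 = 253.9
  [1.25→3.25]: (356.9+281.5)/2 × 2 = 638.4
  [3.25→6.25]: (281.5+142.6)/2 × 3 = 636.15
  [6.25→8.25]: (142.6+89.6)/2 × 2 = 232.2
  [8.25→11.25]: (89.6+44.5)/2 × 3 = 201.15
  Sum = 1980.6625 µg/L·h
F = (AUC_ev/D_ev)/(AUC_iv/D_iv) = (1980.6625/375)/(2840/150) = 5.28177/18.9333 = 0.2790

F = 0.279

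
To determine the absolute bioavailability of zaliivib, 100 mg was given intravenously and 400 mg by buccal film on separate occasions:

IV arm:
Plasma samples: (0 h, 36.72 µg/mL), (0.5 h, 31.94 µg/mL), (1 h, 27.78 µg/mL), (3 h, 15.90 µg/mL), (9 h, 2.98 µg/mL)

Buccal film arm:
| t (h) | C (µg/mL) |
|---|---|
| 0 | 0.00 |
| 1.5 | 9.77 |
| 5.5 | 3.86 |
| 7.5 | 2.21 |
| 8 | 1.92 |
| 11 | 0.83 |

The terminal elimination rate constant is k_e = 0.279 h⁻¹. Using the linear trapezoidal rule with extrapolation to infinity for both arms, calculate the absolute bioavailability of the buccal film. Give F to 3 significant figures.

F = 0.0852

Trapezoidal AUC_0→9 (IV):
  [0→0.5]: (36.72+31.94)/2 × 0.5 = 17.165
  [0.5→1]: (31.94+27.78)/2 × 0.5 = 14.93
  [1→3]: (27.78+15.90)/2 × 2 = 43.68
  [3→9]: (15.90+2.98)/2 × 6 = 56.64
  Sum = 132.415 µg/mL·h
IV tail: 2.98/0.279 = 10.681; AUC_iv,0→∞ = 132.415 + 10.681 = 143.096 µg/mL·h
Trapezoidal AUC_0→11 (buccal film):
  [0→1.5]: (0.00+9.77)/2 × 1.5 = 7.3275
  [1.5→5.5]: (9.77+3.86)/2 × 4 = 27.26
  [5.5→7.5]: (3.86+2.21)/2 × 2 = 6.07
  [7.5→8]: (2.21+1.92)/2 × 0.5 = 1.0325
  [8→11]: (1.92+0.83)/2 × 3 = 4.125
  Sum = 45.815 µg/mL·h
buccal film tail: 0.83/0.279 = 2.975; AUC_ev,0→∞ = 45.815 + 2.975 = 48.79 µg/mL·h
F = (AUC_ev/D_ev)/(AUC_iv/D_iv) = (48.79/400)/(143.096/100) = 0.121975/1.43096 = 0.0852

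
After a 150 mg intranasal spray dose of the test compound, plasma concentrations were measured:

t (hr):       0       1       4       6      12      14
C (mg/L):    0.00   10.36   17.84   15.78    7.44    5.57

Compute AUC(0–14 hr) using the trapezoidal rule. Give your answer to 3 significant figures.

Trapezoidal AUC_0→14:
  [0→1]: (0.00+10.36)/2 × 1 = 5.18
  [1→4]: (10.36+17.84)/2 × 3 = 42.3
  [4→6]: (17.84+15.78)/2 × 2 = 33.62
  [6→12]: (15.78+7.44)/2 × 6 = 69.66
  [12→14]: (7.44+5.57)/2 × 2 = 13.01
  Sum = 163.77 mg/L·hr

AUC = 164 mg/L·hr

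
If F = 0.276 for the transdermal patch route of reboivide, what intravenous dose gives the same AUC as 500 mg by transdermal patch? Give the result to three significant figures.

Systemic exposure from an extravascular dose = F × D_ev, so the equivalent IV dose is F × D_ev.
D_iv = F × D_ev = 0.276 × 500 = 138 mg

D_iv = 138 mg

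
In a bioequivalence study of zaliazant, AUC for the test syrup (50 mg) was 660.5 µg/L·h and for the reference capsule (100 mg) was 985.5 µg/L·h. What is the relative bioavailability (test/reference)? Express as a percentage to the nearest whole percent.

F_rel = 134%

F_rel = (AUC_test/D_test) / (AUC_ref/D_ref)
      = (660.5/50) / (985.5/100)
      = 13.21 / 9.855 = 1.3404 = 134.04%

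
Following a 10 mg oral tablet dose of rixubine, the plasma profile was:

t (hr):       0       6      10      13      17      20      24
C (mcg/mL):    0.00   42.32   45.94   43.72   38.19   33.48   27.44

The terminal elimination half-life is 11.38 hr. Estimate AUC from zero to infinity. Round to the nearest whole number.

Trapezoidal AUC_0→24:
  [0→6]: (0.00+42.32)/2 × 6 = 126.96
  [6→10]: (42.32+45.94)/2 × 4 = 176.52
  [10→13]: (45.94+43.72)/2 × 3 = 134.49
  [13→17]: (43.72+38.19)/2 × 4 = 163.82
  [17→20]: (38.19+33.48)/2 × 3 = 107.505
  [20→24]: (33.48+27.44)/2 × 4 = 121.84
  Sum = 831.135 mcg/mL·hr
k_e = ln2 / t½ = 0.693147 / 11.38 = 0.0609 hr^-1
Extrapolated tail: C_last / k_e = 27.44 / 0.0609 = 450.575
AUC_0→∞ = 831.135 + 450.575 = 1281.71 mcg/mL·hr

AUC = 1282 mcg/mL·hr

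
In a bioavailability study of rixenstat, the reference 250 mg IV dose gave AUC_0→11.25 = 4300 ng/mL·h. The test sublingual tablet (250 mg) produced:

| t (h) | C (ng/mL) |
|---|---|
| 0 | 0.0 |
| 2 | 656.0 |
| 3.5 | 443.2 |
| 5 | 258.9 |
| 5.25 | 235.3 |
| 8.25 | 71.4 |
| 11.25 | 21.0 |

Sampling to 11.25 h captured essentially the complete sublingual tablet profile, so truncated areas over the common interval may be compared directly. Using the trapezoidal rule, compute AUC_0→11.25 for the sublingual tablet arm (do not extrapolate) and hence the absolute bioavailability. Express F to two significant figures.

Trapezoidal AUC_0→11.25 (sublingual tablet):
  [0→2]: (0.0+656.0)/2 × 2 = 656.0
  [2→3.5]: (656.0+443.2)/2 × 1.5 = 824.4
  [3.5→5]: (443.2+258.9)/2 × 1.5 = 526.575
  [5→5.25]: (258.9+235.3)/2 × 0.25 = 61.775
  [5.25→8.25]: (235.3+71.4)/2 × 3 = 460.05
  [8.25→11.25]: (71.4+21.0)/2 × 3 = 138.6
  Sum = 2667.4 ng/mL·h
F = (AUC_ev/D_ev)/(AUC_iv/D_iv) = (2667.4/250)/(4300/250) = 10.6696/17.2 = 0.6203

F = 0.62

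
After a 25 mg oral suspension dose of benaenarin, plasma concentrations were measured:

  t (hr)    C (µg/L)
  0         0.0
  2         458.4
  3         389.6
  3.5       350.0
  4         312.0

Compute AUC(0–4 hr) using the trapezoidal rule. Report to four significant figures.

Trapezoidal AUC_0→4:
  [0→2]: (0.0+458.4)/2 × 2 = 458.4
  [2→3]: (458.4+389.6)/2 × 1 = 424.0
  [3→3.5]: (389.6+350.0)/2 × 0.5 = 184.9
  [3.5→4]: (350.0+312.0)/2 × 0.5 = 165.5
  Sum = 1232.8 µg/L·hr

AUC = 1233 µg/L·hr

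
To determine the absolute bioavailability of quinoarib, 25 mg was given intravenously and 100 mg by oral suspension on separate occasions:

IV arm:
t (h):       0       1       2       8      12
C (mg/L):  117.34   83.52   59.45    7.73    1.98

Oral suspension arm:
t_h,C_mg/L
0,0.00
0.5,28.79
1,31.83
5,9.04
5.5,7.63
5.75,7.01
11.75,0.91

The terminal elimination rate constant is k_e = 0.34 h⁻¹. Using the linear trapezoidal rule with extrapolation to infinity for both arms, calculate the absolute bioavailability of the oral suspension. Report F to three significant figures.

Trapezoidal AUC_0→12 (IV):
  [0→1]: (117.34+83.52)/2 × 1 = 100.43
  [1→2]: (83.52+59.45)/2 × 1 = 71.485
  [2→8]: (59.45+7.73)/2 × 6 = 201.54
  [8→12]: (7.73+1.98)/2 × 4 = 19.42
  Sum = 392.875 mg/L·h
IV tail: 1.98/0.34 = 5.824; AUC_iv,0→∞ = 392.875 + 5.824 = 398.699 mg/L·h
Trapezoidal AUC_0→11.75 (oral suspension):
  [0→0.5]: (0.00+28.79)/2 × 0.5 = 7.1975
  [0.5→1]: (28.79+31.83)/2 × 0.5 = 15.155
  [1→5]: (31.83+9.04)/2 × 4 = 81.74
  [5→5.5]: (9.04+7.63)/2 × 0.5 = 4.1675
  [5.5→5.75]: (7.63+7.01)/2 × 0.25 = 1.83
  [5.75→11.75]: (7.01+0.91)/2 × 6 = 23.76
  Sum = 133.85 mg/L·h
oral suspension tail: 0.91/0.34 = 2.676; AUC_ev,0→∞ = 133.85 + 2.676 = 136.526 mg/L·h
F = (AUC_ev/D_ev)/(AUC_iv/D_iv) = (136.526/100)/(398.699/25) = 1.36526/15.94796 = 0.0856

F = 0.0856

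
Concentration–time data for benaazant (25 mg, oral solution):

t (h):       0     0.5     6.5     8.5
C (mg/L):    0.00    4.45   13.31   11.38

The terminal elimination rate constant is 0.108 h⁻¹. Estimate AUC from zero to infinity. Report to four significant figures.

AUC = 184.5 mg/L·h

Trapezoidal AUC_0→8.5:
  [0→0.5]: (0.00+4.45)/2 × 0.5 = 1.1125
  [0.5→6.5]: (4.45+13.31)/2 × 6 = 53.28
  [6.5→8.5]: (13.31+11.38)/2 × 2 = 24.69
  Sum = 79.0825 mg/L·h
Extrapolated tail: C_last / k_e = 11.38 / 0.108 = 105.370
AUC_0→∞ = 79.0825 + 105.370 = 184.4525 mg/L·h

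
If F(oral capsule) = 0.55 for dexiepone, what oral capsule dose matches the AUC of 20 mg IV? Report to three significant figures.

D_oral = 36.4 mg

For equal systemic exposure: F × D_ev = D_iv
D_ev = D_iv / F = 20 / 0.55 = 36.3636 mg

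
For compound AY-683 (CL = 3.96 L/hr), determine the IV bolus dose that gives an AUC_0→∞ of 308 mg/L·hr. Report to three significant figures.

Dose_iv = CL × AUC_0→∞
     = 3.96 × 308 = 1219.68 mg

Dose = 1220 mg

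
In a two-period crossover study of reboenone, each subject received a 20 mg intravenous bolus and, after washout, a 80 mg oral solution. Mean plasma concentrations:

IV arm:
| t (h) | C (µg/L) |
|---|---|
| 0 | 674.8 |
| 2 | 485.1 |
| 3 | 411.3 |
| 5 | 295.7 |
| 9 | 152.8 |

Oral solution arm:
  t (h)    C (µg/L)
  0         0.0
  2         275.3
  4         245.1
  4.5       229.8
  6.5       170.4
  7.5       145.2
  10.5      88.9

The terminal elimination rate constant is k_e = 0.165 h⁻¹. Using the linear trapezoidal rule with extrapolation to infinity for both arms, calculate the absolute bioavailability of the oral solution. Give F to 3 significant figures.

Trapezoidal AUC_0→9 (IV):
  [0→2]: (674.8+485.1)/2 × 2 = 1159.9
  [2→3]: (485.1+411.3)/2 × 1 = 448.2
  [3→5]: (411.3+295.7)/2 × 2 = 707.0
  [5→9]: (295.7+152.8)/2 × 4 = 897.0
  Sum = 3212.1 µg/L·h
IV tail: 152.8/0.165 = 926.061; AUC_iv,0→∞ = 3212.1 + 926.061 = 4138.161 µg/L·h
Trapezoidal AUC_0→10.5 (oral solution):
  [0→2]: (0.0+275.3)/2 × 2 = 275.3
  [2→4]: (275.3+245.1)/2 × 2 = 520.4
  [4→4.5]: (245.1+229.8)/2 × 0.5 = 118.725
  [4.5→6.5]: (229.8+170.4)/2 × 2 = 400.2
  [6.5→7.5]: (170.4+145.2)/2 × 1 = 157.8
  [7.5→10.5]: (145.2+88.9)/2 × 3 = 351.15
  Sum = 1823.575 µg/L·h
oral solution tail: 88.9/0.165 = 538.788; AUC_ev,0→∞ = 1823.575 + 538.788 = 2362.363 µg/L·h
F = (AUC_ev/D_ev)/(AUC_iv/D_iv) = (2362.363/80)/(4138.161/20) = 29.5295/206.90805 = 0.1427

F = 0.143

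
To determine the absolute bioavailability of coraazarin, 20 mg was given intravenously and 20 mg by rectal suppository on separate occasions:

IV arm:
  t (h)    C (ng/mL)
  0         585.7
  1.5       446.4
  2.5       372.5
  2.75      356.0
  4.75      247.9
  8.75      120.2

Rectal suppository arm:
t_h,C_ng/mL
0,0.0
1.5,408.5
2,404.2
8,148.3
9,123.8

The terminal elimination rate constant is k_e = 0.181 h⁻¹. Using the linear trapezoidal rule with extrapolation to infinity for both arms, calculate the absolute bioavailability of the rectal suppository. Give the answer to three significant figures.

Trapezoidal AUC_0→8.75 (IV):
  [0→1.5]: (585.7+446.4)/2 × 1.5 = 774.075
  [1.5→2.5]: (446.4+372.5)/2 × 1 = 409.45
  [2.5→2.75]: (372.5+356.0)/2 × 0.25 = 91.0625
  [2.75→4.75]: (356.0+247.9)/2 × 2 = 603.9
  [4.75→8.75]: (247.9+120.2)/2 × 4 = 736.2
  Sum = 2614.6875 ng/mL·h
IV tail: 120.2/0.181 = 664.088; AUC_iv,0→∞ = 2614.6875 + 664.088 = 3278.7755 ng/mL·h
Trapezoidal AUC_0→9 (rectal suppository):
  [0→1.5]: (0.0+408.5)/2 × 1.5 = 306.375
  [1.5→2]: (408.5+404.2)/2 × 0.5 = 203.175
  [2→8]: (404.2+148.3)/2 × 6 = 1657.5
  [8→9]: (148.3+123.8)/2 × 1 = 136.05
  Sum = 2303.1 ng/mL·h
rectal suppository tail: 123.8/0.181 = 683.978; AUC_ev,0→∞ = 2303.1 + 683.978 = 2987.078 ng/mL·h
F = (AUC_ev/D_ev)/(AUC_iv/D_iv) = (2987.078/20)/(3278.7755/20) = 149.3539/163.939 = 0.9110

F = 0.911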